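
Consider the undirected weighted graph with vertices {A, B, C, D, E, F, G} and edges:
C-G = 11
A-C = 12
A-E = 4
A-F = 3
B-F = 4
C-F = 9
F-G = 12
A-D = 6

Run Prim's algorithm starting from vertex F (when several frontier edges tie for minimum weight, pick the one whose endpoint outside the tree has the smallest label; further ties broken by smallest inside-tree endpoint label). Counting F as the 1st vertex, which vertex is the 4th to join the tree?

Prim, starting at F.
Step 1: frontier [A-F 3, B-F 4, C-F 9, F-G 12] → take A-F (3); add A.
Step 2: frontier [A-E 4, A-D 6, A-C 12, B-F 4, C-F 9, F-G 12] → take B-F (4); add B.
Step 3: frontier [A-E 4, A-D 6, A-C 12, C-F 9, F-G 12] → take A-E (4); add E.
Step 4: frontier [A-D 6, A-C 12, C-F 9, F-G 12] → take A-D (6); add D.
Step 5: frontier [A-C 12, C-F 9, F-G 12] → take C-F (9); add C.
Step 6: frontier [C-G 11, F-G 12] → take C-G (11); add G.
Vertex order: F, A, B, E, D, C, G. The 4th vertex is E.

E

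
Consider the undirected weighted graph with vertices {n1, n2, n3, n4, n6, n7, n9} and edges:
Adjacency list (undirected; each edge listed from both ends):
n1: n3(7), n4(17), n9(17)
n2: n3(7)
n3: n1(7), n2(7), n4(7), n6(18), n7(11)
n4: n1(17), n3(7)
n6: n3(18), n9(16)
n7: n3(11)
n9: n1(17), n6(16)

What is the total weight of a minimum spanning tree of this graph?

65

Sort edges by weight, then run Kruskal:
n1–n3 (7): add — endpoints in different components.
n2–n3 (7): add — endpoints in different components.
n3–n4 (7): add — endpoints in different components.
n3–n7 (11): add — endpoints in different components.
n6–n9 (16): add — endpoints in different components.
n1–n4 (17): skip — n1 and n4 already connected.
n1–n9 (17): add — endpoints in different components.
MST edges: n1–n3, n2–n3, n3–n4, n3–n7, n6–n9, n1–n9; total weight 7+7+7+11+16+17 = 65.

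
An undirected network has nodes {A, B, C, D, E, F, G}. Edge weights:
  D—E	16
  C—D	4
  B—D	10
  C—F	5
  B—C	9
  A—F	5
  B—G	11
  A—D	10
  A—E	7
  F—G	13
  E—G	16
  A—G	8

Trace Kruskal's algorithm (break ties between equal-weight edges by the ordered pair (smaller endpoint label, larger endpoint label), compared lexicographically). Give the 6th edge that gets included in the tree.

Kruskal: consider edges lightest-first.
C—D (4): add. Components now {A} {B} {C,D} {E} {F} {G}
A—F (5): add. Components now {A,F} {B} {C,D} {E} {G}
C—F (5): add. Components now {A,C,D,F} {B} {E} {G}
A—E (7): add. Components now {A,C,D,E,F} {B} {G}
A—G (8): add. Components now {A,C,D,E,F,G} {B}
B—C (9): add. Components now {A,B,C,D,E,F,G}
The 6th edge added is B—C.

B-C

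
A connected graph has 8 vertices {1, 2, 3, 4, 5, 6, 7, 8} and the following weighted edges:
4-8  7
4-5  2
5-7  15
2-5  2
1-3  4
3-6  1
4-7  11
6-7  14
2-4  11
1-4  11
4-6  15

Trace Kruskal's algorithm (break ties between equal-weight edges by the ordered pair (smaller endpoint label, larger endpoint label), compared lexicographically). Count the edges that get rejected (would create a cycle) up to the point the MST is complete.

1

Sort edges by weight, then run Kruskal:
3-6 (1): add — endpoints in different components.
2-5 (2): add — endpoints in different components.
4-5 (2): add — endpoints in different components.
1-3 (4): add — endpoints in different components.
4-8 (7): add — endpoints in different components.
1-4 (11): add — endpoints in different components.
2-4 (11): skip — 2 and 4 already connected.
4-7 (11): add — endpoints in different components.
Edges rejected before the tree was complete: 1.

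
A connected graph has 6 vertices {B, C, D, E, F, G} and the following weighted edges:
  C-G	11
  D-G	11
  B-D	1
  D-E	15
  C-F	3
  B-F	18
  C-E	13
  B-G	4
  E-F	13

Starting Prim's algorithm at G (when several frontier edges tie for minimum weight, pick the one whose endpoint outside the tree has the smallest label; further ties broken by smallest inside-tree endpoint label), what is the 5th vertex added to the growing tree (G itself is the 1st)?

F

Grow the tree from G using Prim:
Step 1: cheapest edge leaving the tree is B-G (4); add B.
Step 2: cheapest edge leaving the tree is B-D (1); add D.
Step 3: cheapest edge leaving the tree is C-G (11); add C.
Step 4: cheapest edge leaving the tree is C-F (3); add F.
Step 5: cheapest edge leaving the tree is C-E (13); add E.
Vertex order: G, B, D, C, F, E. The 5th vertex is F.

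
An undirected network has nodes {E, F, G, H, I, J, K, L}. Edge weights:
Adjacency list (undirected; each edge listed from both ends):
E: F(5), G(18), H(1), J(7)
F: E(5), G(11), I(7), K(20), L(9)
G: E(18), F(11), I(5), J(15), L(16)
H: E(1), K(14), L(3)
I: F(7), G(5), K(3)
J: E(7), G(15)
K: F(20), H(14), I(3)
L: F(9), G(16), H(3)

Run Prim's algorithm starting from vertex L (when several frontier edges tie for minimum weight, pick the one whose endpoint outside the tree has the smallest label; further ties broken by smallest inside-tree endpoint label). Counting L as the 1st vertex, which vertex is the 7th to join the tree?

G

Prim, starting at L.
Step 1: frontier [H L 3, F L 9, G L 16] → take H L (3); add H.
Step 2: frontier [E H 1, H K 14, F L 9, G L 16] → take E H (1); add E.
Step 3: frontier [E F 5, E J 7, E G 18, H K 14, F L 9, G L 16] → take E F (5); add F.
Step 4: frontier [E J 7, E G 18, F I 7, F G 11, F K 20, H K 14, G L 16] → take F I (7); add I.
Step 5: frontier [E J 7, E G 18, F G 11, F K 20, H K 14, I K 3, G I 5, G L 16] → take I K (3); add K.
Step 6: frontier [E J 7, E G 18, F G 11, G I 5, G L 16] → take G I (5); add G.
Step 7: frontier [E J 7, G J 15] → take E J (7); add J.
Vertex order: L, H, E, F, I, K, G, J. The 7th vertex is G.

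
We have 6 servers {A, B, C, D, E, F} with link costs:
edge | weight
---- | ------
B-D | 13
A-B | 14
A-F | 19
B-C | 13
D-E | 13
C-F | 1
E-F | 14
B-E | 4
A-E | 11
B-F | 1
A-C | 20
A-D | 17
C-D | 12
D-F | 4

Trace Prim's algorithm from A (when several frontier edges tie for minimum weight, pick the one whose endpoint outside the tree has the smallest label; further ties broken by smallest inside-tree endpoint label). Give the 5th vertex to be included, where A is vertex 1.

Prim's algorithm from A:
Step 1: cheapest edge leaving the tree is A-E (11); add E.
Step 2: cheapest edge leaving the tree is B-E (4); add B.
Step 3: cheapest edge leaving the tree is B-F (1); add F.
Step 4: cheapest edge leaving the tree is C-F (1); add C.
Step 5: cheapest edge leaving the tree is D-F (4); add D.
Vertex order: A, E, B, F, C, D. The 5th vertex is C.

C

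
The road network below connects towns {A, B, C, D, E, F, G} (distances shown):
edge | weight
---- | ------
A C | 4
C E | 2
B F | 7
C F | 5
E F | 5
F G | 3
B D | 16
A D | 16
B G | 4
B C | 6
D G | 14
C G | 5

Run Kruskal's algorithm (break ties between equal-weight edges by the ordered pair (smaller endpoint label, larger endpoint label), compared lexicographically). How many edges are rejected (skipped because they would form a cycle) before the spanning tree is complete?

4

Kruskal: consider edges lightest-first.
C E (2): add — endpoints in different components.
F G (3): add — endpoints in different components.
A C (4): add — endpoints in different components.
B G (4): add — endpoints in different components.
C F (5): add — endpoints in different components.
C G (5): skip — C and G already connected.
E F (5): skip — E and F already connected.
B C (6): skip — B and C already connected.
B F (7): skip — B and F already connected.
D G (14): add — endpoints in different components.
Edges rejected before the tree was complete: 4.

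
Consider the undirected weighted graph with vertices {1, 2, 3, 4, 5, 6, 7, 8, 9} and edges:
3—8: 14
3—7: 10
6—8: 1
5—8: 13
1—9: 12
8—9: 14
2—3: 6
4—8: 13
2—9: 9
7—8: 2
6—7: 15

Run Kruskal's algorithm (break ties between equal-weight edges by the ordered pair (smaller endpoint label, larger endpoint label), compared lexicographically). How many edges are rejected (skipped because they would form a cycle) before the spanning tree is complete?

Kruskal: consider edges lightest-first.
6—8 (1): add — endpoints in different components.
7—8 (2): add — endpoints in different components.
2—3 (6): add — endpoints in different components.
2—9 (9): add — endpoints in different components.
3—7 (10): add — endpoints in different components.
1—9 (12): add — endpoints in different components.
4—8 (13): add — endpoints in different components.
5—8 (13): add — endpoints in different components.
Edges rejected before the tree was complete: 0.

0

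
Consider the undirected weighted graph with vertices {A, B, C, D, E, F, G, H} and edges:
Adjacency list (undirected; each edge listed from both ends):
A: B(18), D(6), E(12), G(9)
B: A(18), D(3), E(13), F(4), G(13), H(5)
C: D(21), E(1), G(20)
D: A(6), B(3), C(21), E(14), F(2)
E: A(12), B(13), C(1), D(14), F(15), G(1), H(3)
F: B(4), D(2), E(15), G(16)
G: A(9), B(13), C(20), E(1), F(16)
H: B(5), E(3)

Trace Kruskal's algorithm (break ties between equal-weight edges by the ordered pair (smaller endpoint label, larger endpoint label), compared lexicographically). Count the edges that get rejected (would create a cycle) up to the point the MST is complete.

Sort edges by weight, then run Kruskal:
C E (1): add — endpoints in different components.
E G (1): add — endpoints in different components.
D F (2): add — endpoints in different components.
B D (3): add — endpoints in different components.
E H (3): add — endpoints in different components.
B F (4): skip — B and F already connected.
B H (5): add — endpoints in different components.
A D (6): add — endpoints in different components.
Edges rejected before the tree was complete: 1.

1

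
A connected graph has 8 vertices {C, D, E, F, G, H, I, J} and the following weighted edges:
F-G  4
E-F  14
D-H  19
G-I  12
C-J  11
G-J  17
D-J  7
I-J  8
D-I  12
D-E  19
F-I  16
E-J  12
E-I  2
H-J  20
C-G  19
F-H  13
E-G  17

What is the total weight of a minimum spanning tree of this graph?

Prim's algorithm from E:
Step 1: cheapest edge leaving the tree is E-I (2); add I.
Step 2: cheapest edge leaving the tree is I-J (8); add J.
Step 3: cheapest edge leaving the tree is D-J (7); add D.
Step 4: cheapest edge leaving the tree is C-J (11); add C.
Step 5: cheapest edge leaving the tree is G-I (12); add G.
Step 6: cheapest edge leaving the tree is F-G (4); add F.
Step 7: cheapest edge leaving the tree is F-H (13); add H.
MST edges: E-I, I-J, D-J, C-J, G-I, F-G, F-H; total weight 2+8+7+11+12+4+13 = 57.

57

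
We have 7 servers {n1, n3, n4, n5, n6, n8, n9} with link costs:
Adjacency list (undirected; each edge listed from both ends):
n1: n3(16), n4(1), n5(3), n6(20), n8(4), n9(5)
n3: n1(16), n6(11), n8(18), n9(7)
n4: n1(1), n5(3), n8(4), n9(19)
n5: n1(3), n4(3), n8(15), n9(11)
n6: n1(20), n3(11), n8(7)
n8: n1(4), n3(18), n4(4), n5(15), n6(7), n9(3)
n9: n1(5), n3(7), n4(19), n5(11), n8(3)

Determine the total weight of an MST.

Grow the tree from n3 using Prim:
Step 1: cheapest edge leaving the tree is n3-n9 (7); add n9.
Step 2: cheapest edge leaving the tree is n8-n9 (3); add n8.
Step 3: cheapest edge leaving the tree is n1-n8 (4); add n1.
Step 4: cheapest edge leaving the tree is n1-n4 (1); add n4.
Step 5: cheapest edge leaving the tree is n1-n5 (3); add n5.
Step 6: cheapest edge leaving the tree is n6-n8 (7); add n6.
MST edges: n3-n9, n8-n9, n1-n8, n1-n4, n1-n5, n6-n8; total weight 7+3+4+1+3+7 = 25.

25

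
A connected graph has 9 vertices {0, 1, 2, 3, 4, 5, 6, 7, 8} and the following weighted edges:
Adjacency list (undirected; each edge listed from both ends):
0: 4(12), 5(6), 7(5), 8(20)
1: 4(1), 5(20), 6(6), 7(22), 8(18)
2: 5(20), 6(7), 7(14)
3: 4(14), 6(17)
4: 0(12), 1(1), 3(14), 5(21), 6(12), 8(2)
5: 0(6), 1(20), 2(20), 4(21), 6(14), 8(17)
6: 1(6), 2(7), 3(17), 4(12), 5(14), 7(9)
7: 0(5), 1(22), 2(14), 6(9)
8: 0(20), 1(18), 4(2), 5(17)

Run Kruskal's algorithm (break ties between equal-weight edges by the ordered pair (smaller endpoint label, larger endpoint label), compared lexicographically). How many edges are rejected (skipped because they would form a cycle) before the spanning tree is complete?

3

Kruskal: consider edges lightest-first.
1–4 (1): add — endpoints in different components.
4–8 (2): add — endpoints in different components.
0–7 (5): add — endpoints in different components.
0–5 (6): add — endpoints in different components.
1–6 (6): add — endpoints in different components.
2–6 (7): add — endpoints in different components.
6–7 (9): add — endpoints in different components.
0–4 (12): skip — 0 and 4 already connected.
4–6 (12): skip — 4 and 6 already connected.
2–7 (14): skip — 2 and 7 already connected.
3–4 (14): add — endpoints in different components.
Edges rejected before the tree was complete: 3.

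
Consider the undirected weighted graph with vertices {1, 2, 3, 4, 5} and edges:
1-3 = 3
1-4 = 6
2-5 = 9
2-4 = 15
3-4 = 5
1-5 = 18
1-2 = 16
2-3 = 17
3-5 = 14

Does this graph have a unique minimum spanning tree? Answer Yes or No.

Sort edges by weight, then run Kruskal:
1-3 (3): add. Components now {1,3} {2} {4} {5}
3-4 (5): add. Components now {1,3,4} {2} {5}
1-4 (6): skip — 1 and 4 already connected.
2-5 (9): add. Components now {1,3,4} {2,5}
3-5 (14): add. Components now {1,2,3,4,5}
Every non-tree edge has weight strictly greater than the heaviest edge on the tree path between its endpoints, so the MST is unique.

Yes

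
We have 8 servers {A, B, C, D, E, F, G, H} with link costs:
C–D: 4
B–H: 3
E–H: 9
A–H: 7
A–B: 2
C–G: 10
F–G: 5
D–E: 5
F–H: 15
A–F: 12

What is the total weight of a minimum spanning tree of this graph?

38

Prim, starting at F.
Step 1: frontier [F–G 5, A–F 12, F–H 15] → take F–G (5); add G.
Step 2: frontier [A–F 12, F–H 15, C–G 10] → take C–G (10); add C.
Step 3: frontier [C–D 4, A–F 12, F–H 15] → take C–D (4); add D.
Step 4: frontier [D–E 5, A–F 12, F–H 15] → take D–E (5); add E.
Step 5: frontier [E–H 9, A–F 12, F–H 15] → take E–H (9); add H.
Step 6: frontier [A–F 12, B–H 3, A–H 7] → take B–H (3); add B.
Step 7: frontier [A–B 2, A–F 12, A–H 7] → take A–B (2); add A.
MST edges: F–G, C–G, C–D, D–E, E–H, B–H, A–B; total weight 5+10+4+5+9+3+2 = 38.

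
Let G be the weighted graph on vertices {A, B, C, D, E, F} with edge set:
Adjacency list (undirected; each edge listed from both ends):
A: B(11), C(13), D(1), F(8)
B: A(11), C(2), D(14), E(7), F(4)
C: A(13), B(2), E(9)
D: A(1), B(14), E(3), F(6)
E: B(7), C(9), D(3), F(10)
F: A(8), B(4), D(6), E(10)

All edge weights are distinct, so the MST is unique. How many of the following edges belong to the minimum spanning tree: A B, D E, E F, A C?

Kruskal's algorithm — process edges by increasing weight (ties by edge label):
A D (1): add. Components now {A,D} {B} {C} {E} {F}
B C (2): add. Components now {A,D} {B,C} {E} {F}
D E (3): add. Components now {A,D,E} {B,C} {F}
B F (4): add. Components now {A,D,E} {B,C,F}
D F (6): add. Components now {A,B,C,D,E,F}
MST edge set: {A D, B C, D E, B F, D F}.
Of the listed edges, {D E} are in the MST → 1.

1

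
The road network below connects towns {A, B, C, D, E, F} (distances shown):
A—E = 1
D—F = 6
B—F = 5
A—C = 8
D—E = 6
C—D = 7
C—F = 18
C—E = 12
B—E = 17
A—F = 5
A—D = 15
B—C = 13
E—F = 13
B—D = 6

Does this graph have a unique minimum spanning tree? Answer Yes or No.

Kruskal's algorithm — process edges by increasing weight (ties by edge label):
A—E (1): add — endpoints in different components.
A—F (5): add — endpoints in different components.
B—F (5): add — endpoints in different components.
B—D (6): add — endpoints in different components.
D—E (6): skip — D and E already connected.
D—F (6): skip — D and F already connected.
C—D (7): add — endpoints in different components.
Non-tree edge D—F has weight 6, equal to the heaviest edge on its tree cycle — swapping gives another MST of the same weight. Not unique.

No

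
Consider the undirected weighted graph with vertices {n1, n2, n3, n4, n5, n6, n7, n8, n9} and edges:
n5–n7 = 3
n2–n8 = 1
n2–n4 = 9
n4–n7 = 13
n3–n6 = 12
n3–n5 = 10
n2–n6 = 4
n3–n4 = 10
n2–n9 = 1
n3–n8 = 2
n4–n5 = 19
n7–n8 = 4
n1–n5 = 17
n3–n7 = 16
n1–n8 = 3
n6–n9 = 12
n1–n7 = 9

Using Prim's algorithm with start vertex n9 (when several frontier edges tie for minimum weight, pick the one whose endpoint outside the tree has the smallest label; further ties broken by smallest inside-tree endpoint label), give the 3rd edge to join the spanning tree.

Grow the tree from n9 using Prim:
Step 1: cheapest edge leaving the tree is n2–n9 (1); add n2.
Step 2: cheapest edge leaving the tree is n2–n8 (1); add n8.
Step 3: cheapest edge leaving the tree is n3–n8 (2); add n3.
Step 4: cheapest edge leaving the tree is n1–n8 (3); add n1.
Step 5: cheapest edge leaving the tree is n2–n6 (4); add n6.
Step 6: cheapest edge leaving the tree is n7–n8 (4); add n7.
Step 7: cheapest edge leaving the tree is n5–n7 (3); add n5.
Step 8: cheapest edge leaving the tree is n2–n4 (9); add n4.
The 3rd edge added is n3–n8.

n3-n8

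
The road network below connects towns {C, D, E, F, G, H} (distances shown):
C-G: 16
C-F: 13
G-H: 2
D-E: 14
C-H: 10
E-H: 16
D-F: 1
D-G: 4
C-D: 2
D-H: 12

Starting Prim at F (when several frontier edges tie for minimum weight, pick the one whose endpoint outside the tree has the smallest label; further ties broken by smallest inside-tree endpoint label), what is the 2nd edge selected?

C-D

Grow the tree from F using Prim:
Step 1: cheapest edge leaving the tree is D-F (1); add D.
Step 2: cheapest edge leaving the tree is C-D (2); add C.
Step 3: cheapest edge leaving the tree is D-G (4); add G.
Step 4: cheapest edge leaving the tree is G-H (2); add H.
Step 5: cheapest edge leaving the tree is D-E (14); add E.
The 2nd edge added is C-D.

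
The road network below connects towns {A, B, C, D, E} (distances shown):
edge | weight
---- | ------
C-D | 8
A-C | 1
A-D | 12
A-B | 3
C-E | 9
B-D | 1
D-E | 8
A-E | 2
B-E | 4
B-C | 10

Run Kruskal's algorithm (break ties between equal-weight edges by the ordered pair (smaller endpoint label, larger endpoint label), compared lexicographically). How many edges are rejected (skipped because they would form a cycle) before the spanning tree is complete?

0

Kruskal's algorithm — process edges by increasing weight (ties by edge label):
A-C (1): add — endpoints in different components.
B-D (1): add — endpoints in different components.
A-E (2): add — endpoints in different components.
A-B (3): add — endpoints in different components.
Edges rejected before the tree was complete: 0.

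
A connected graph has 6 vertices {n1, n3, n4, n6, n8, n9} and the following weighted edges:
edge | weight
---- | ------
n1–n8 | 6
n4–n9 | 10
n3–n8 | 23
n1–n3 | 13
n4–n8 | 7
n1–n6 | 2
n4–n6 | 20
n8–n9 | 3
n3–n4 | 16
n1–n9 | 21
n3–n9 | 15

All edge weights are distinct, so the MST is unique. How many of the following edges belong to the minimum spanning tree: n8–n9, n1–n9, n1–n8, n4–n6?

2

Kruskal: consider edges lightest-first.
n1–n6 (2): add — endpoints in different components.
n8–n9 (3): add — endpoints in different components.
n1–n8 (6): add — endpoints in different components.
n4–n8 (7): add — endpoints in different components.
n4–n9 (10): skip — n9 and n4 already connected.
n1–n3 (13): add — endpoints in different components.
MST edge set: {n1–n6, n8–n9, n1–n8, n4–n8, n1–n3}.
Of the listed edges, {n8–n9, n1–n8} are in the MST → 2.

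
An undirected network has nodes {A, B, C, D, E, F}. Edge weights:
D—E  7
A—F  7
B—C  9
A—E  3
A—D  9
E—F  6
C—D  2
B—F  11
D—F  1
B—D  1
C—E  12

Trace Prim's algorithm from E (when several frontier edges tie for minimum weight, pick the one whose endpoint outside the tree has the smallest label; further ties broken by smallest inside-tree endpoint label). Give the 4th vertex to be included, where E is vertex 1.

Prim's algorithm from E:
Step 1: cheapest edge leaving the tree is A—E (3); add A.
Step 2: cheapest edge leaving the tree is E—F (6); add F.
Step 3: cheapest edge leaving the tree is D—F (1); add D.
Step 4: cheapest edge leaving the tree is B—D (1); add B.
Step 5: cheapest edge leaving the tree is C—D (2); add C.
Vertex order: E, A, F, D, B, C. The 4th vertex is D.

D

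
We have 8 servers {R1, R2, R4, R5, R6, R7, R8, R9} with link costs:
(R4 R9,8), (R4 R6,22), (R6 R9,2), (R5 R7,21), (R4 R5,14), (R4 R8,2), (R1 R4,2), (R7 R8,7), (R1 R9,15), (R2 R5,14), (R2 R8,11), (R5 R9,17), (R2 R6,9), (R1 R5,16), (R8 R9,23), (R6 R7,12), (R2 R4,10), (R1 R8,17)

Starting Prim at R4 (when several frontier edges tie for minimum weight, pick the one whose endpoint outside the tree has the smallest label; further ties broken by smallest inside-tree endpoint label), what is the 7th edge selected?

Prim's algorithm from R4:
Step 1: cheapest edge leaving the tree is R1 R4 (2); add R1.
Step 2: cheapest edge leaving the tree is R4 R8 (2); add R8.
Step 3: cheapest edge leaving the tree is R7 R8 (7); add R7.
Step 4: cheapest edge leaving the tree is R4 R9 (8); add R9.
Step 5: cheapest edge leaving the tree is R6 R9 (2); add R6.
Step 6: cheapest edge leaving the tree is R2 R6 (9); add R2.
Step 7: cheapest edge leaving the tree is R2 R5 (14); add R5.
The 7th edge added is R2 R5.

R2-R5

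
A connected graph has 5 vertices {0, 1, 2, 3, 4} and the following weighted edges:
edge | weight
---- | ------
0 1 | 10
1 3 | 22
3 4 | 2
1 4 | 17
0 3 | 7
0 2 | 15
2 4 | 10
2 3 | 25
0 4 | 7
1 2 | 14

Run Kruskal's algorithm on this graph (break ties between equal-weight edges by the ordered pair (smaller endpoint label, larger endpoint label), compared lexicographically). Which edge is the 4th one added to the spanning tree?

Kruskal: consider edges lightest-first.
3 4 (2): add — endpoints in different components.
0 3 (7): add — endpoints in different components.
0 4 (7): skip — 0 and 4 already connected.
0 1 (10): add — endpoints in different components.
2 4 (10): add — endpoints in different components.
The 4th edge added is 2 4.

2-4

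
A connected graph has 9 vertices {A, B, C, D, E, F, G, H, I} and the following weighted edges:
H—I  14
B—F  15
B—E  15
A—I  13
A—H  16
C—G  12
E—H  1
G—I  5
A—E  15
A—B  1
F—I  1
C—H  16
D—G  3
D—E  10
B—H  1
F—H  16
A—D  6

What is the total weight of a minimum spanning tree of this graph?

30

Prim's algorithm from F:
Step 1: cheapest edge leaving the tree is F—I (1); add I.
Step 2: cheapest edge leaving the tree is G—I (5); add G.
Step 3: cheapest edge leaving the tree is D—G (3); add D.
Step 4: cheapest edge leaving the tree is A—D (6); add A.
Step 5: cheapest edge leaving the tree is A—B (1); add B.
Step 6: cheapest edge leaving the tree is B—H (1); add H.
Step 7: cheapest edge leaving the tree is E—H (1); add E.
Step 8: cheapest edge leaving the tree is C—G (12); add C.
MST edges: F—I, G—I, D—G, A—D, A—B, B—H, E—H, C—G; total weight 1+5+3+6+1+1+1+12 = 30.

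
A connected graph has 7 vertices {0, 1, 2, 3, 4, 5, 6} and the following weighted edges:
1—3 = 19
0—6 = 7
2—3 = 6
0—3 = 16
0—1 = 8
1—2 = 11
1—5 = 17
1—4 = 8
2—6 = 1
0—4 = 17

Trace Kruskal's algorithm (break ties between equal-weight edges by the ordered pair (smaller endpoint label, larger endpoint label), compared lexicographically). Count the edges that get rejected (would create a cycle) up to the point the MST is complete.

Sort edges by weight, then run Kruskal:
2—6 (1): add — endpoints in different components.
2—3 (6): add — endpoints in different components.
0—6 (7): add — endpoints in different components.
0—1 (8): add — endpoints in different components.
1—4 (8): add — endpoints in different components.
1—2 (11): skip — 1 and 2 already connected.
0—3 (16): skip — 0 and 3 already connected.
0—4 (17): skip — 0 and 4 already connected.
1—5 (17): add — endpoints in different components.
Edges rejected before the tree was complete: 3.

3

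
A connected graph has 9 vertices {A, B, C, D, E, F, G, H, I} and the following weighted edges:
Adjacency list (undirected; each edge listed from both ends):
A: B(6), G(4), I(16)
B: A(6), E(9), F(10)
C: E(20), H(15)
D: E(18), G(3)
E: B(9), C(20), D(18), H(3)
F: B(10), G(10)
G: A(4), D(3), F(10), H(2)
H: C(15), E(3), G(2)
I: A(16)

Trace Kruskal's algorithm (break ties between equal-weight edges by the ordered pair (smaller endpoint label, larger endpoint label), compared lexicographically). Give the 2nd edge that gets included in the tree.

D-G

Sort edges by weight, then run Kruskal:
G—H (2): add — endpoints in different components.
D—G (3): add — endpoints in different components.
E—H (3): add — endpoints in different components.
A—G (4): add — endpoints in different components.
A—B (6): add — endpoints in different components.
B—E (9): skip — B and E already connected.
B—F (10): add — endpoints in different components.
F—G (10): skip — F and G already connected.
C—H (15): add — endpoints in different components.
A—I (16): add — endpoints in different components.
The 2nd edge added is D—G.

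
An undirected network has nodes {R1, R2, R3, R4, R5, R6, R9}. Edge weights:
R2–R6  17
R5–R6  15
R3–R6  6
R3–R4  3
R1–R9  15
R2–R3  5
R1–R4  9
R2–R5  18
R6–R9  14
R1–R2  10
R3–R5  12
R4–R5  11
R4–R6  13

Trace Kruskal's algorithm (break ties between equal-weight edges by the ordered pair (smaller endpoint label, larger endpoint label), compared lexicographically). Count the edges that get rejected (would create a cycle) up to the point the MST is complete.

3

Sort edges by weight, then run Kruskal:
R3–R4 (3): add — endpoints in different components.
R2–R3 (5): add — endpoints in different components.
R3–R6 (6): add — endpoints in different components.
R1–R4 (9): add — endpoints in different components.
R1–R2 (10): skip — R1 and R2 already connected.
R4–R5 (11): add — endpoints in different components.
R3–R5 (12): skip — R5 and R3 already connected.
R4–R6 (13): skip — R6 and R4 already connected.
R6–R9 (14): add — endpoints in different components.
Edges rejected before the tree was complete: 3.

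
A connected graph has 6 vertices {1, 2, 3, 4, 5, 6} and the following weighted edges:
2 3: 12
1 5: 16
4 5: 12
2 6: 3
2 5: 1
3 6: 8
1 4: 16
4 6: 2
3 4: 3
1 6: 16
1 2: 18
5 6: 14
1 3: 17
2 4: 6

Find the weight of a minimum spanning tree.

25

Sort edges by weight, then run Kruskal:
2 5 (1): add. Components now {1} {2,5} {3} {4} {6}
4 6 (2): add. Components now {1} {2,5} {3} {4,6}
2 6 (3): add. Components now {1} {2,4,5,6} {3}
3 4 (3): add. Components now {1} {2,3,4,5,6}
2 4 (6): skip — 2 and 4 already connected.
3 6 (8): skip — 3 and 6 already connected.
2 3 (12): skip — 2 and 3 already connected.
4 5 (12): skip — 4 and 5 already connected.
5 6 (14): skip — 5 and 6 already connected.
1 4 (16): add. Components now {1,2,3,4,5,6}
MST edges: 2 5, 4 6, 2 6, 3 4, 1 4; total weight 1+2+3+3+16 = 25.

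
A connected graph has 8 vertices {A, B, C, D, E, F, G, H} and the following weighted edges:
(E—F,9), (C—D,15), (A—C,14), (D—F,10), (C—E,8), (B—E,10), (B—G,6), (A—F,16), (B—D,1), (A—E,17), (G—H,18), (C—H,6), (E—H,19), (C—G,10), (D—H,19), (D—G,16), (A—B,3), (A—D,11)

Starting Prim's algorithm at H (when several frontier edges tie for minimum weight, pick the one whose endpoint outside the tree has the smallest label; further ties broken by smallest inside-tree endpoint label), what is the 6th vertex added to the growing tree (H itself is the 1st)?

D

Prim, starting at H.
Step 1: cheapest edge leaving the tree is C—H (6); add C.
Step 2: cheapest edge leaving the tree is C—E (8); add E.
Step 3: cheapest edge leaving the tree is E—F (9); add F.
Step 4: cheapest edge leaving the tree is B—E (10); add B.
Step 5: cheapest edge leaving the tree is B—D (1); add D.
Step 6: cheapest edge leaving the tree is A—B (3); add A.
Step 7: cheapest edge leaving the tree is B—G (6); add G.
Vertex order: H, C, E, F, B, D, A, G. The 6th vertex is D.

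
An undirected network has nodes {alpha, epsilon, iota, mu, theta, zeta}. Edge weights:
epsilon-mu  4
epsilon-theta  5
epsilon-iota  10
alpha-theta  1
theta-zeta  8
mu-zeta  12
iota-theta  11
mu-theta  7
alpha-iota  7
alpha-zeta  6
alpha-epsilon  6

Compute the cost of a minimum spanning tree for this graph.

Kruskal: consider edges lightest-first.
alpha-theta (1): add. Components now {epsilon} {alpha,theta} {mu} {zeta} {iota}
epsilon-mu (4): add. Components now {epsilon,mu} {alpha,theta} {zeta} {iota}
epsilon-theta (5): add. Components now {alpha,epsilon,mu,theta} {zeta} {iota}
alpha-epsilon (6): skip — epsilon and alpha already connected.
alpha-zeta (6): add. Components now {alpha,epsilon,mu,theta,zeta} {iota}
alpha-iota (7): add. Components now {alpha,epsilon,iota,mu,theta,zeta}
MST edges: alpha-theta, epsilon-mu, epsilon-theta, alpha-zeta, alpha-iota; total weight 1+4+5+6+7 = 23.

23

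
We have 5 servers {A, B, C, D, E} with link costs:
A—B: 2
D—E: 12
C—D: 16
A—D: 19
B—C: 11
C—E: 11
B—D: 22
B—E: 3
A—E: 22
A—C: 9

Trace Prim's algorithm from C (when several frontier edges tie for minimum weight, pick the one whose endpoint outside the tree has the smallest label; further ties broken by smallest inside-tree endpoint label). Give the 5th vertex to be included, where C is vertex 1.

Prim's algorithm from C:
Step 1: frontier [A—C 9, B—C 11, C—E 11, C—D 16] → take A—C (9); add A.
Step 2: frontier [A—B 2, A—D 19, A—E 22, B—C 11, C—E 11, C—D 16] → take A—B (2); add B.
Step 3: frontier [A—D 19, A—E 22, B—E 3, B—D 22, C—E 11, C—D 16] → take B—E (3); add E.
Step 4: frontier [A—D 19, B—D 22, C—D 16, D—E 12] → take D—E (12); add D.
Vertex order: C, A, B, E, D. The 5th vertex is D.

D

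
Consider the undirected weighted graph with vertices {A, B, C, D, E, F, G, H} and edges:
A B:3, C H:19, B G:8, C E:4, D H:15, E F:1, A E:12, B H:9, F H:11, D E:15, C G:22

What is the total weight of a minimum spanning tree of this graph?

51

Sort edges by weight, then run Kruskal:
E F (1): add — endpoints in different components.
A B (3): add — endpoints in different components.
C E (4): add — endpoints in different components.
B G (8): add — endpoints in different components.
B H (9): add — endpoints in different components.
F H (11): add — endpoints in different components.
A E (12): skip — A and E already connected.
D E (15): add — endpoints in different components.
MST edges: E F, A B, C E, B G, B H, F H, D E; total weight 1+3+4+8+9+11+15 = 51.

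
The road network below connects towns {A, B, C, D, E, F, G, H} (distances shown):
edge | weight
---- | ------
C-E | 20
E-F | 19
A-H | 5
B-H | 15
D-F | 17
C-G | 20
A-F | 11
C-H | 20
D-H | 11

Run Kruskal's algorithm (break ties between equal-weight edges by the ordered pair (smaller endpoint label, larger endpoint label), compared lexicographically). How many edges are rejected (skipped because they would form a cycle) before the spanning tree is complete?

Kruskal's algorithm — process edges by increasing weight (ties by edge label):
A-H (5): add — endpoints in different components.
A-F (11): add — endpoints in different components.
D-H (11): add — endpoints in different components.
B-H (15): add — endpoints in different components.
D-F (17): skip — D and F already connected.
E-F (19): add — endpoints in different components.
C-E (20): add — endpoints in different components.
C-G (20): add — endpoints in different components.
Edges rejected before the tree was complete: 1.

1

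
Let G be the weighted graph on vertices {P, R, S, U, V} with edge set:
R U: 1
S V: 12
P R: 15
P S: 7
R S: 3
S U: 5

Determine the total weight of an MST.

23

Prim's algorithm from U:
Step 1: cheapest edge leaving the tree is R U (1); add R.
Step 2: cheapest edge leaving the tree is R S (3); add S.
Step 3: cheapest edge leaving the tree is P S (7); add P.
Step 4: cheapest edge leaving the tree is S V (12); add V.
MST edges: R U, R S, P S, S V; total weight 1+3+7+12 = 23.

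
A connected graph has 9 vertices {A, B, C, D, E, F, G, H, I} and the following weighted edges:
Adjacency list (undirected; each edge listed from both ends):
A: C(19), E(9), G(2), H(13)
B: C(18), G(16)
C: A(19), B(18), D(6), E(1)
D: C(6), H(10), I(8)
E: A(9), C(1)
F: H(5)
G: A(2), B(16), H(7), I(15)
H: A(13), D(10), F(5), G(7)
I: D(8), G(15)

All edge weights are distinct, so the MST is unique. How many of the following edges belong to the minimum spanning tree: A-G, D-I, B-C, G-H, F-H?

4

Sort edges by weight, then run Kruskal:
C-E (1): add — endpoints in different components.
A-G (2): add — endpoints in different components.
F-H (5): add — endpoints in different components.
C-D (6): add — endpoints in different components.
G-H (7): add — endpoints in different components.
D-I (8): add — endpoints in different components.
A-E (9): add — endpoints in different components.
D-H (10): skip — D and H already connected.
A-H (13): skip — A and H already connected.
G-I (15): skip — G and I already connected.
B-G (16): add — endpoints in different components.
MST edge set: {C-E, A-G, F-H, C-D, G-H, D-I, A-E, B-G}.
Of the listed edges, {A-G, D-I, G-H, F-H} are in the MST → 4.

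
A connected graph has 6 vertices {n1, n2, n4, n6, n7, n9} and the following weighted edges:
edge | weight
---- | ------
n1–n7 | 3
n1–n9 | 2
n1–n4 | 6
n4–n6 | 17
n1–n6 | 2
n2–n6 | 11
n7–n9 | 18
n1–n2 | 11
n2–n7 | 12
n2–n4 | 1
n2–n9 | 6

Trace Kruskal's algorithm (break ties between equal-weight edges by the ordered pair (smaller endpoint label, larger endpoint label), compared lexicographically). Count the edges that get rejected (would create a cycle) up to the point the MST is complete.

0

Kruskal: consider edges lightest-first.
n2–n4 (1): add — endpoints in different components.
n1–n6 (2): add — endpoints in different components.
n1–n9 (2): add — endpoints in different components.
n1–n7 (3): add — endpoints in different components.
n1–n4 (6): add — endpoints in different components.
Edges rejected before the tree was complete: 0.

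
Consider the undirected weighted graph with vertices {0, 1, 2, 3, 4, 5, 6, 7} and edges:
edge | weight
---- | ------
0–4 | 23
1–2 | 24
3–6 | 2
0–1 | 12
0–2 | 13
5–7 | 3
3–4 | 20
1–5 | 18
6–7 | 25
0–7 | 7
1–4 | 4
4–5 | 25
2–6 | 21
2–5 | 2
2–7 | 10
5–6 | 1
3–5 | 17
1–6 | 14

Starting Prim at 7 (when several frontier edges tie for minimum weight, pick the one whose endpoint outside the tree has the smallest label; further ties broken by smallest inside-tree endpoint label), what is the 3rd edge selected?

2-5

Prim's algorithm from 7:
Step 1: cheapest edge leaving the tree is 5–7 (3); add 5.
Step 2: cheapest edge leaving the tree is 5–6 (1); add 6.
Step 3: cheapest edge leaving the tree is 2–5 (2); add 2.
Step 4: cheapest edge leaving the tree is 3–6 (2); add 3.
Step 5: cheapest edge leaving the tree is 0–7 (7); add 0.
Step 6: cheapest edge leaving the tree is 0–1 (12); add 1.
Step 7: cheapest edge leaving the tree is 1–4 (4); add 4.
The 3rd edge added is 2–5.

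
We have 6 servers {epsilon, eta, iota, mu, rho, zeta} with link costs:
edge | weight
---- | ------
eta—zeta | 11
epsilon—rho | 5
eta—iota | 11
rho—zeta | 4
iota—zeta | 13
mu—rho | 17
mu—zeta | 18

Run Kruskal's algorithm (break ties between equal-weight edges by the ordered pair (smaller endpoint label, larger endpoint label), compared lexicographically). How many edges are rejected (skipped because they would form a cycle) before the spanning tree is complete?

Kruskal: consider edges lightest-first.
rho—zeta (4): add — endpoints in different components.
epsilon—rho (5): add — endpoints in different components.
eta—iota (11): add — endpoints in different components.
eta—zeta (11): add — endpoints in different components.
iota—zeta (13): skip — iota and zeta already connected.
mu—rho (17): add — endpoints in different components.
Edges rejected before the tree was complete: 1.

1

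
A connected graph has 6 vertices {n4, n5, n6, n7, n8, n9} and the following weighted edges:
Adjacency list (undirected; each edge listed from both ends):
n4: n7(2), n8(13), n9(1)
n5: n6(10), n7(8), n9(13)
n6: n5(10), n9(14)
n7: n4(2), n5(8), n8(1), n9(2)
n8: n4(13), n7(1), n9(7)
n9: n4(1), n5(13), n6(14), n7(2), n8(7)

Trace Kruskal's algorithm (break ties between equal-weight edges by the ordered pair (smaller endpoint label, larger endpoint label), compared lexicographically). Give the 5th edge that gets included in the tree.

n5-n6

Kruskal's algorithm — process edges by increasing weight (ties by edge label):
n4—n9 (1): add — endpoints in different components.
n7—n8 (1): add — endpoints in different components.
n4—n7 (2): add — endpoints in different components.
n7—n9 (2): skip — n9 and n7 already connected.
n8—n9 (7): skip — n9 and n8 already connected.
n5—n7 (8): add — endpoints in different components.
n5—n6 (10): add — endpoints in different components.
The 5th edge added is n5—n6.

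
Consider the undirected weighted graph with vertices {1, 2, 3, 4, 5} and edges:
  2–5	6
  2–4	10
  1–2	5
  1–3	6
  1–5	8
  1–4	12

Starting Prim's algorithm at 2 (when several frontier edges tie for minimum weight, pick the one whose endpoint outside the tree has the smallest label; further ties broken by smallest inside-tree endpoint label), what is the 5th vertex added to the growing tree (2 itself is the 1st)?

4

Prim's algorithm from 2:
Step 1: frontier [1–2 5, 2–5 6, 2–4 10] → take 1–2 (5); add 1.
Step 2: frontier [1–3 6, 1–5 8, 1–4 12, 2–5 6, 2–4 10] → take 1–3 (6); add 3.
Step 3: frontier [1–5 8, 1–4 12, 2–5 6, 2–4 10] → take 2–5 (6); add 5.
Step 4: frontier [1–4 12, 2–4 10] → take 2–4 (10); add 4.
Vertex order: 2, 1, 3, 5, 4. The 5th vertex is 4.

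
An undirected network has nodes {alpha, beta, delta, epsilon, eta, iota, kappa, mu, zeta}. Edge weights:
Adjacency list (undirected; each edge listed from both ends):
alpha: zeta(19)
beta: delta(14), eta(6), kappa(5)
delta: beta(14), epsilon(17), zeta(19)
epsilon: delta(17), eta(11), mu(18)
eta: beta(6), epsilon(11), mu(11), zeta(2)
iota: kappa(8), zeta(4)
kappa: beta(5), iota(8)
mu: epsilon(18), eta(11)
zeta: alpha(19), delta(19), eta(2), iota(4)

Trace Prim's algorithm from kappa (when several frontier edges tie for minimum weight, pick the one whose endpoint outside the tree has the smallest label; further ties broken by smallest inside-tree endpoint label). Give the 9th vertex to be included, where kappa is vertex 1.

alpha

Prim's algorithm from kappa:
Step 1: cheapest edge leaving the tree is beta-kappa (5); add beta.
Step 2: cheapest edge leaving the tree is beta-eta (6); add eta.
Step 3: cheapest edge leaving the tree is eta-zeta (2); add zeta.
Step 4: cheapest edge leaving the tree is iota-zeta (4); add iota.
Step 5: cheapest edge leaving the tree is epsilon-eta (11); add epsilon.
Step 6: cheapest edge leaving the tree is eta-mu (11); add mu.
Step 7: cheapest edge leaving the tree is beta-delta (14); add delta.
Step 8: cheapest edge leaving the tree is alpha-zeta (19); add alpha.
Vertex order: kappa, beta, eta, zeta, iota, epsilon, mu, delta, alpha. The 9th vertex is alpha.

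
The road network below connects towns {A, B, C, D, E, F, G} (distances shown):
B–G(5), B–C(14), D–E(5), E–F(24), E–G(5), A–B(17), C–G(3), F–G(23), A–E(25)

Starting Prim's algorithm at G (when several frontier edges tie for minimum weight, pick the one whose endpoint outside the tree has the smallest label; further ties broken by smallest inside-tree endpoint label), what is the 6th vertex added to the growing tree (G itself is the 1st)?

Grow the tree from G using Prim:
Step 1: cheapest edge leaving the tree is C–G (3); add C.
Step 2: cheapest edge leaving the tree is B–G (5); add B.
Step 3: cheapest edge leaving the tree is E–G (5); add E.
Step 4: cheapest edge leaving the tree is D–E (5); add D.
Step 5: cheapest edge leaving the tree is A–B (17); add A.
Step 6: cheapest edge leaving the tree is F–G (23); add F.
Vertex order: G, C, B, E, D, A, F. The 6th vertex is A.

A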